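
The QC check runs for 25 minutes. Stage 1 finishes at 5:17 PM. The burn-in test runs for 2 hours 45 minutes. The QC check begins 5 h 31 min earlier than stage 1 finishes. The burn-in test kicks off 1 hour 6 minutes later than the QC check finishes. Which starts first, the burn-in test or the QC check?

The QC check starts at 5:17 PM − 331 min = 11:46 AM.
The QC check ends at 11:46 AM + 25 min = 12:11 PM.
The burn-in test starts at 12:11 PM + 66 min = 1:17 PM.
The burn-in test starts at 1:17 PM and the QC check starts at 11:46 AM, so the QC check is first.

the QC check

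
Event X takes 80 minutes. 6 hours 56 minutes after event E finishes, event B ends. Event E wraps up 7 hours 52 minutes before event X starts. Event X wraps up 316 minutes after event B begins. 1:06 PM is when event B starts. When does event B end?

4:06 PM

Event X ends at 1:06 PM + 316 min = 6:22 PM.
Event X starts at 6:22 PM − 80 min = 5:02 PM.
Event E ends at 5:02 PM − 472 min = 9:10 AM.
Event B ends at 9:10 AM + 416 min = 4:06 PM.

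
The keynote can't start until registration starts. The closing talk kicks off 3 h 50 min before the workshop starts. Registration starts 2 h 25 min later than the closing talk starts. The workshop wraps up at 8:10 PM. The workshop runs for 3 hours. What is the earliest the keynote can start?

3:45 PM

The workshop starts at 8:10 PM − 180 min = 5:10 PM.
The closing talk starts at 5:10 PM − 230 min = 1:20 PM.
Registration starts at 1:20 PM + 145 min = 3:45 PM.
The keynote is bounded by registration, so the earliest it can start is 3:45 PM.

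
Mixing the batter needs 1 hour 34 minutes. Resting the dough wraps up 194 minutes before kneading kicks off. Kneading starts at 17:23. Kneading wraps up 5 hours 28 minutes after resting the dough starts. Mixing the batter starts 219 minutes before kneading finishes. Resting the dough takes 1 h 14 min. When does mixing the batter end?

16:18

Resting the dough ends at 17:23 − 194 min = 14:09.
Resting the dough starts at 14:09 − 74 min = 12:55.
Kneading ends at 12:55 + 328 min = 18:23.
Mixing the batter starts at 18:23 − 219 min = 14:44.
Mixing the batter ends at 14:44 + 94 min = 16:18.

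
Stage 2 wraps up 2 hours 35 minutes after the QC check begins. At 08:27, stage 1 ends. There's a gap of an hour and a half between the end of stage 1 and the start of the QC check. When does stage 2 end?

The QC check starts at 08:27 + 90 min = 09:57.
Stage 2 ends at 09:57 + 155 min = 12:32.

12:32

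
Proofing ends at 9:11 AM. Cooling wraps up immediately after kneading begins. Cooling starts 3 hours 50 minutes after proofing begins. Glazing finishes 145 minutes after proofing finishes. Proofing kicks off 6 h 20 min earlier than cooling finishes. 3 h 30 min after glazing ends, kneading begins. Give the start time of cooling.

12:36 PM

Glazing ends at 9:11 AM + 145 min = 11:36 AM.
Kneading starts at 11:36 AM + 210 min = 3:06 PM.
So cooling ends at 3:06 PM.
Proofing starts at 3:06 PM − 380 min = 8:46 AM.
Cooling starts at 8:46 AM + 230 min = 12:36 PM.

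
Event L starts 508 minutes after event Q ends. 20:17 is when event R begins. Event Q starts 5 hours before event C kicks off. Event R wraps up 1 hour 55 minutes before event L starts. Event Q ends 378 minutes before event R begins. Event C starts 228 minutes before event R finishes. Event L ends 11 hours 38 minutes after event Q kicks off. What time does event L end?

Event Q ends at 20:17 − 378 min = 13:59.
Event L starts at 13:59 + 508 min = 22:27.
Event R ends at 22:27 − 115 min = 20:32.
Event C starts at 20:32 − 228 min = 16:44.
Event Q starts at 16:44 − 300 min = 11:44.
Event L ends at 11:44 + 698 min = 23:22.

23:22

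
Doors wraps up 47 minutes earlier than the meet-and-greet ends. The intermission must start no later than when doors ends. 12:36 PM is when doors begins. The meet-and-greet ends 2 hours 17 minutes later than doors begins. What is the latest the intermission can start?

2:06 PM

The meet-and-greet ends at 12:36 PM + 137 min = 2:53 PM.
Doors ends at 2:53 PM − 47 min = 2:06 PM.
The intermission is bounded by doors, so the latest it can start is 2:06 PM.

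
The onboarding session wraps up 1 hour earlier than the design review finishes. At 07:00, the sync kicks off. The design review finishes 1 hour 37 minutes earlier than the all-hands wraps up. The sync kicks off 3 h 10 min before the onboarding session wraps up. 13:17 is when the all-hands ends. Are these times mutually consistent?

No

The design review ends at 13:17 − 97 min = 11:40.
The onboarding session ends at 11:40 − 60 min = 10:40.
The sync starts at 10:40 − 190 min = 07:30.
But the sync is also said to start at 07:00 — a 30-minute conflict.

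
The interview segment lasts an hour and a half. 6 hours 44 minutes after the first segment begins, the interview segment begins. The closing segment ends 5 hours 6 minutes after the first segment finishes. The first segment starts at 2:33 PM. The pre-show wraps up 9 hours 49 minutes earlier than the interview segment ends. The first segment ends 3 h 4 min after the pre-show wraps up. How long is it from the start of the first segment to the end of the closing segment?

The interview segment starts at 2:33 PM + 404 min = 9:17 PM.
The interview segment ends at 9:17 PM + 90 min = 10:47 PM.
The pre-show ends at 10:47 PM − 589 min = 12:58 PM.
The first segment ends at 12:58 PM + 184 min = 4:02 PM.
The closing segment ends at 4:02 PM + 306 min = 9:08 PM.
From 2:33 PM to 9:08 PM is 6 hours 35 minutes.

6 hours 35 minutes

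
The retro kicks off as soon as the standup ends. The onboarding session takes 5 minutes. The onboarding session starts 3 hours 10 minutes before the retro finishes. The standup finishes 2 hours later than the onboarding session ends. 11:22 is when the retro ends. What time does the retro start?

The onboarding session starts at 11:22 − 190 min = 08:12.
The onboarding session ends at 08:12 + 5 min = 08:17.
The standup ends at 08:17 + 120 min = 10:17.
So the retro starts at 10:17.

10:17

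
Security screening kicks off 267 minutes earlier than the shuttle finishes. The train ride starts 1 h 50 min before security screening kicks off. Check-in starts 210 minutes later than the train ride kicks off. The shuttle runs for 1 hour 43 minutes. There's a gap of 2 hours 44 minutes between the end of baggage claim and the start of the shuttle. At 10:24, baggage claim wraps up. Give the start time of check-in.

The shuttle starts at 10:24 + 164 min = 13:08.
The shuttle ends at 13:08 + 103 min = 14:51.
Security screening starts at 14:51 − 267 min = 10:24.
The train ride starts at 10:24 − 110 min = 08:34.
Check-in starts at 08:34 + 210 min = 12:04.

12:04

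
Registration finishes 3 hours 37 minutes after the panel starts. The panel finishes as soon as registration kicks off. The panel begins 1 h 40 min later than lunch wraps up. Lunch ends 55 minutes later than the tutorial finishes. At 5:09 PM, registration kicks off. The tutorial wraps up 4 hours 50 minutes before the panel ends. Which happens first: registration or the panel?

The panel ends at 5:09 PM.
The tutorial ends at 5:09 PM − 290 min = 12:19 PM.
Lunch ends at 12:19 PM + 55 min = 1:14 PM.
The panel starts at 1:14 PM + 100 min = 2:54 PM.
Registration starts at 5:09 PM and the panel starts at 2:54 PM, so the panel is first.

the panel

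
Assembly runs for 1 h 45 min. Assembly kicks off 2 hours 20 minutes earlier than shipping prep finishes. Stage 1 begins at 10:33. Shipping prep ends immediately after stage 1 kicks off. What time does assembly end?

09:58

Shipping prep ends at 10:33.
Assembly starts at 10:33 − 140 min = 08:13.
Assembly ends at 08:13 + 105 min = 09:58.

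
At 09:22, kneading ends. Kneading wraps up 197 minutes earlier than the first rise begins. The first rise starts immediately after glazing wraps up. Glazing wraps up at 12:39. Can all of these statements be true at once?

The first rise starts at 12:39.
Kneading ends at 12:39 − 197 min = 09:22.
That matches the stated 09:22, so the schedule is consistent.

Yes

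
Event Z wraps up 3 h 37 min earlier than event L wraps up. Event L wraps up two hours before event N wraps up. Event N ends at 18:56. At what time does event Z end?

Event L ends at 18:56 − 120 min = 16:56.
Event Z ends at 16:56 − 217 min = 13:19.

13:19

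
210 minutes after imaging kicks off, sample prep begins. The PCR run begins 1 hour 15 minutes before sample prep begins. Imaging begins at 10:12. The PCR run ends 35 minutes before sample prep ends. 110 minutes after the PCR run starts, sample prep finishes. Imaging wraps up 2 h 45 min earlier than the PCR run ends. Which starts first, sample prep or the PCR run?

the PCR run

Sample prep starts at 10:12 + 210 min = 13:42.
The PCR run starts at 13:42 − 75 min = 12:27.
Sample prep starts at 13:42 and the PCR run starts at 12:27, so the PCR run is first.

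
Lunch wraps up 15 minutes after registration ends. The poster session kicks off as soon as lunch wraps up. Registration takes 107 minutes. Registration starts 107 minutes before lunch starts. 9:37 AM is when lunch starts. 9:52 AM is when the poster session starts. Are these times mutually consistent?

Registration starts at 9:37 AM − 107 min = 7:50 AM.
Registration ends at 7:50 AM + 107 min = 9:37 AM.
Lunch ends at 9:37 AM + 15 min = 9:52 AM.
So the poster session starts at 9:52 AM.
That matches the stated 9:52 AM, so the schedule is consistent.

Yes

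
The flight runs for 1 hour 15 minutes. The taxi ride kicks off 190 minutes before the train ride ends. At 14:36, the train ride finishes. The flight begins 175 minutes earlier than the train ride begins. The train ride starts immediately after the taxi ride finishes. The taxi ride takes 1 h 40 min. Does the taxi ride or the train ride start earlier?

the taxi ride

The taxi ride starts at 14:36 − 190 min = 11:26.
The taxi ride ends at 11:26 + 100 min = 13:06.
So the train ride starts at 13:06.
The taxi ride starts at 11:26 and the train ride starts at 13:06, so the taxi ride is first.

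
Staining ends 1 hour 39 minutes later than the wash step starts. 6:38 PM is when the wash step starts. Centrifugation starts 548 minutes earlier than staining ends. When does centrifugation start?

Staining ends at 6:38 PM + 99 min = 8:17 PM.
Centrifugation starts at 8:17 PM − 548 min = 11:09 AM.

11:09 AM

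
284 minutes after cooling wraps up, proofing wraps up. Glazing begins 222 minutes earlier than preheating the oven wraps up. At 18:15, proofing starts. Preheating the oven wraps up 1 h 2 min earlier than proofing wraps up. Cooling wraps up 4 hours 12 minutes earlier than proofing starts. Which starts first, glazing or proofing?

Cooling ends at 18:15 − 252 min = 14:03.
Proofing ends at 14:03 + 284 min = 18:47.
Preheating the oven ends at 18:47 − 62 min = 17:45.
Glazing starts at 17:45 − 222 min = 14:03.
Glazing starts at 14:03 and proofing starts at 18:15, so glazing is first.

glazing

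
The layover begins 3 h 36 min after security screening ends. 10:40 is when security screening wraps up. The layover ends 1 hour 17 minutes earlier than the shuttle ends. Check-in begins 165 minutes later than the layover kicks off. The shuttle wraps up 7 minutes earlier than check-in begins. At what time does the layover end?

The layover starts at 10:40 + 216 min = 14:16.
Check-in starts at 14:16 + 165 min = 17:01.
The shuttle ends at 17:01 − 7 min = 16:54.
The layover ends at 16:54 − 77 min = 15:37.

15:37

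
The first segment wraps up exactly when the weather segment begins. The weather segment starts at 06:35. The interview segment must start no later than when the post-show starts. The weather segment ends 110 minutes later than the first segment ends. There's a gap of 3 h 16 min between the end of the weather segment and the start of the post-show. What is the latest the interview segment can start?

The first segment ends at 06:35.
The weather segment ends at 06:35 + 110 min = 08:25.
The post-show starts at 08:25 + 196 min = 11:41.
The interview segment is bounded by the post-show, so the latest it can start is 11:41.

11:41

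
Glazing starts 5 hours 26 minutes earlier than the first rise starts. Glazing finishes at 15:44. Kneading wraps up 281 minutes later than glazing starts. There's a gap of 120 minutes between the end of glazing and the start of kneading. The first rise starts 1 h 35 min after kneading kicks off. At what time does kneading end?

Kneading starts at 15:44 + 120 min = 17:44.
The first rise starts at 17:44 + 95 min = 19:19.
Glazing starts at 19:19 − 326 min = 13:53.
Kneading ends at 13:53 + 281 min = 18:34.

18:34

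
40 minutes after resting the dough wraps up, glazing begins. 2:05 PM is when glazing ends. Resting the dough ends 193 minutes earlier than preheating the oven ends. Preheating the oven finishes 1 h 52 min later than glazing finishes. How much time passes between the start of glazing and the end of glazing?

41 minutes

Preheating the oven ends at 2:05 PM + 112 min = 3:57 PM.
Resting the dough ends at 3:57 PM − 193 min = 12:44 PM.
Glazing starts at 12:44 PM + 40 min = 1:24 PM.
From 1:24 PM to 2:05 PM is 41 minutes.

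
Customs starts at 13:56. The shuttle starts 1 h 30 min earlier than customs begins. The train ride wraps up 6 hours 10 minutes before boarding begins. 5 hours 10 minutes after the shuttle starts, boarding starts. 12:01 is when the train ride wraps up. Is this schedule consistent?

The shuttle starts at 13:56 − 90 min = 12:26.
Boarding starts at 12:26 + 310 min = 17:36.
The train ride ends at 17:36 − 370 min = 11:26.
But the train ride is also said to end at 12:01 — a 35-minute conflict.

No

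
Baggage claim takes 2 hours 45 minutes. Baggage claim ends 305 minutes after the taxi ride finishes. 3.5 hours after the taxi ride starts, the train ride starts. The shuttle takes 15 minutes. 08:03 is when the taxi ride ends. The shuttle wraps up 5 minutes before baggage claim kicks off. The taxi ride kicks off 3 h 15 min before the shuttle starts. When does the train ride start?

10:18

Baggage claim ends at 08:03 + 305 min = 13:08.
Baggage claim starts at 13:08 − 165 min = 10:23.
The shuttle ends at 10:23 − 5 min = 10:18.
The shuttle starts at 10:18 − 15 min = 10:03.
The taxi ride starts at 10:03 − 195 min = 06:48.
The train ride starts at 06:48 + 210 min = 10:18.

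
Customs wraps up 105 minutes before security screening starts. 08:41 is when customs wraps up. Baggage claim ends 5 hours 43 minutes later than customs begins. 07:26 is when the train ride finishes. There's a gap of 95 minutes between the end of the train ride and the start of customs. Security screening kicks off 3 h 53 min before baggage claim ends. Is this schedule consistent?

No

Customs starts at 07:26 + 95 min = 09:01.
Baggage claim ends at 09:01 + 343 min = 14:44.
Security screening starts at 14:44 − 233 min = 10:51.
Customs ends at 10:51 − 105 min = 09:06.
But customs is also said to end at 08:41 — a 25-minute conflict.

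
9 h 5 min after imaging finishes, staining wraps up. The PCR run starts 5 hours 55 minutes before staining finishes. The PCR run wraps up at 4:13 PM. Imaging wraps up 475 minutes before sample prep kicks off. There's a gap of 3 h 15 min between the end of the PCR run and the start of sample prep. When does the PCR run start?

2:43 PM

Sample prep starts at 4:13 PM + 195 min = 7:28 PM.
Imaging ends at 7:28 PM − 475 min = 11:33 AM.
Staining ends at 11:33 AM + 545 min = 8:38 PM.
The PCR run starts at 8:38 PM − 355 min = 2:43 PM.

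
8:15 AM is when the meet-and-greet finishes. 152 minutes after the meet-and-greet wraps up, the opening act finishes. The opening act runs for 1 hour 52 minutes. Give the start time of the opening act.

The opening act ends at 8:15 AM + 152 min = 10:47 AM.
The opening act starts at 10:47 AM − 112 min = 8:55 AM.

8:55 AM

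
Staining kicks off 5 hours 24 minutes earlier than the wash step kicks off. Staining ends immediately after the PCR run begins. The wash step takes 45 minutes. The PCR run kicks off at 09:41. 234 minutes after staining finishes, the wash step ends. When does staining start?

07:26

Staining ends at 09:41.
The wash step ends at 09:41 + 234 min = 13:35.
The wash step starts at 13:35 − 45 min = 12:50.
Staining starts at 12:50 − 324 min = 07:26.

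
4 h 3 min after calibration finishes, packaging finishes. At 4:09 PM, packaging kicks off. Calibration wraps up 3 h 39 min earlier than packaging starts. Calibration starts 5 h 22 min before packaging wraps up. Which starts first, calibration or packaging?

calibration

Calibration ends at 4:09 PM − 219 min = 12:30 PM.
Packaging ends at 12:30 PM + 243 min = 4:33 PM.
Calibration starts at 4:33 PM − 322 min = 11:11 AM.
Calibration starts at 11:11 AM and packaging starts at 4:09 PM, so calibration is first.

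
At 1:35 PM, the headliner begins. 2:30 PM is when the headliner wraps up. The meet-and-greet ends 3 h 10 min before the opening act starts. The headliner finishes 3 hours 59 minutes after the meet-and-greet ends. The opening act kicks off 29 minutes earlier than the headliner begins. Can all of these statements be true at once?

The opening act starts at 1:35 PM − 29 min = 1:06 PM.
The meet-and-greet ends at 1:06 PM − 190 min = 9:56 AM.
The headliner ends at 9:56 AM + 239 min = 1:55 PM.
But the headliner is also said to end at 2:30 PM — a 35-minute conflict.

No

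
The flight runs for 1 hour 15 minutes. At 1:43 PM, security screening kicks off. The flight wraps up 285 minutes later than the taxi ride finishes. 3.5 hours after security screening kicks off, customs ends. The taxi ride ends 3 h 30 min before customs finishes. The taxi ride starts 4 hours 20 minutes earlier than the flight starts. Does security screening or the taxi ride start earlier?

Customs ends at 1:43 PM + 210 min = 5:13 PM.
The taxi ride ends at 5:13 PM − 210 min = 1:43 PM.
The flight ends at 1:43 PM + 285 min = 6:28 PM.
The flight starts at 6:28 PM − 75 min = 5:13 PM.
The taxi ride starts at 5:13 PM − 260 min = 12:53 PM.
Security screening starts at 1:43 PM and the taxi ride starts at 12:53 PM, so the taxi ride is first.

the taxi ride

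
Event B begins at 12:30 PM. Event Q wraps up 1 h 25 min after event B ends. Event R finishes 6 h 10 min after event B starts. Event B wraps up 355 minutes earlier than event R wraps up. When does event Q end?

2:10 PM

Event R ends at 12:30 PM + 370 min = 6:40 PM.
Event B ends at 6:40 PM − 355 min = 12:45 PM.
Event Q ends at 12:45 PM + 85 min = 2:10 PM.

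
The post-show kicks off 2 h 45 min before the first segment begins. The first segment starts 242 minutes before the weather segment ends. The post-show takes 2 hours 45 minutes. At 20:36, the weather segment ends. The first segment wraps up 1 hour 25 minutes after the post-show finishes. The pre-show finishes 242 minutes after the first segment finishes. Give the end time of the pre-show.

22:01

The first segment starts at 20:36 − 242 min = 16:34.
The post-show starts at 16:34 − 165 min = 13:49.
The post-show ends at 13:49 + 165 min = 16:34.
The first segment ends at 16:34 + 85 min = 17:59.
The pre-show ends at 17:59 + 242 min = 22:01.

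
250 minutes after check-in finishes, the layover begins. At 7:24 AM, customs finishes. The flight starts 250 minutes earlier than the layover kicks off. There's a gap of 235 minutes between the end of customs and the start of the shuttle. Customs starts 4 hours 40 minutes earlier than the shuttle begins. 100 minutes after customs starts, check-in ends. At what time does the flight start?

8:19 AM

The shuttle starts at 7:24 AM + 235 min = 11:19 AM.
Customs starts at 11:19 AM − 280 min = 6:39 AM.
Check-in ends at 6:39 AM + 100 min = 8:19 AM.
The layover starts at 8:19 AM + 250 min = 12:29 PM.
The flight starts at 12:29 PM − 250 min = 8:19 AM.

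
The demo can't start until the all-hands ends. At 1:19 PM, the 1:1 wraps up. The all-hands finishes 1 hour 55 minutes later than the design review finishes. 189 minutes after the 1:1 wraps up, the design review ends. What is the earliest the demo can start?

6:23 PM

The design review ends at 1:19 PM + 189 min = 4:28 PM.
The all-hands ends at 4:28 PM + 115 min = 6:23 PM.
The demo is bounded by the all-hands, so the earliest it can start is 6:23 PM.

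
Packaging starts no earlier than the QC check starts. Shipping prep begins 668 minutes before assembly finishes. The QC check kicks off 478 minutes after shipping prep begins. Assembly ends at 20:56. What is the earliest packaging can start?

17:46

Shipping prep starts at 20:56 − 668 min = 09:48.
The QC check starts at 09:48 + 478 min = 17:46.
Packaging is bounded by the QC check, so the earliest it can start is 17:46.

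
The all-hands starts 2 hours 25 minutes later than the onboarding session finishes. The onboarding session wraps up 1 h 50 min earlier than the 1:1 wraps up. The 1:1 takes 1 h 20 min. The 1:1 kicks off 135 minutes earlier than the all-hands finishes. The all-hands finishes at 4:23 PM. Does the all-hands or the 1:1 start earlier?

the 1:1

The 1:1 starts at 4:23 PM − 135 min = 2:08 PM.
The 1:1 ends at 2:08 PM + 80 min = 3:28 PM.
The onboarding session ends at 3:28 PM − 110 min = 1:38 PM.
The all-hands starts at 1:38 PM + 145 min = 4:03 PM.
The all-hands starts at 4:03 PM and the 1:1 starts at 2:08 PM, so the 1:1 is first.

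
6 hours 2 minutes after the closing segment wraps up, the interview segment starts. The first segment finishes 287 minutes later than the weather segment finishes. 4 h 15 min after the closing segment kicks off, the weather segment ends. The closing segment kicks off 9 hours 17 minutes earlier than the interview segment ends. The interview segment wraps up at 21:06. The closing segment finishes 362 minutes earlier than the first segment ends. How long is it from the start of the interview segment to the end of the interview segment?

15 minutes

The closing segment starts at 21:06 − 557 min = 11:49.
The weather segment ends at 11:49 + 255 min = 16:04.
The first segment ends at 16:04 + 287 min = 20:51.
The closing segment ends at 20:51 − 362 min = 14:49.
The interview segment starts at 14:49 + 362 min = 20:51.
From 20:51 to 21:06 is 15 minutes.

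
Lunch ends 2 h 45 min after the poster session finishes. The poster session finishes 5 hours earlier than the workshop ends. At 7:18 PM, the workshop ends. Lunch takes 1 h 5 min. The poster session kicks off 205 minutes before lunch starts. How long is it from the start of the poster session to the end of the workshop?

405 minutes

The poster session ends at 7:18 PM − 300 min = 2:18 PM.
Lunch ends at 2:18 PM + 165 min = 5:03 PM.
Lunch starts at 5:03 PM − 65 min = 3:58 PM.
The poster session starts at 3:58 PM − 205 min = 12:33 PM.
From 12:33 PM to 7:18 PM is 405 minutes.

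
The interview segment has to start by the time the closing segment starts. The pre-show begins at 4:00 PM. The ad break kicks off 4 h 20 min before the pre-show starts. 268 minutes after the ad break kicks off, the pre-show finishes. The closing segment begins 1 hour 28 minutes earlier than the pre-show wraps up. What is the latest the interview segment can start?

2:40 PM

The ad break starts at 4:00 PM − 260 min = 11:40 AM.
The pre-show ends at 11:40 AM + 268 min = 4:08 PM.
The closing segment starts at 4:08 PM − 88 min = 2:40 PM.
The interview segment is bounded by the closing segment, so the latest it can start is 2:40 PM.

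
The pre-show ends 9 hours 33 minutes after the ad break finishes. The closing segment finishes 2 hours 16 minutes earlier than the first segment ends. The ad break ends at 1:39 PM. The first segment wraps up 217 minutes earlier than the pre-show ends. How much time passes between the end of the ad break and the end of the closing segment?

The pre-show ends at 1:39 PM + 573 min = 11:12 PM.
The first segment ends at 11:12 PM − 217 min = 7:35 PM.
The closing segment ends at 7:35 PM − 136 min = 5:19 PM.
From 1:39 PM to 5:19 PM is 220 minutes.

220 minutes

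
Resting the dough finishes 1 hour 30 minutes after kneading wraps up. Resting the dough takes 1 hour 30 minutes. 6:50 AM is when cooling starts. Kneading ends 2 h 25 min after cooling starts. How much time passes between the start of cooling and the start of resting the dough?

Kneading ends at 6:50 AM + 145 min = 9:15 AM.
Resting the dough ends at 9:15 AM + 90 min = 10:45 AM.
Resting the dough starts at 10:45 AM − 90 min = 9:15 AM.
From 6:50 AM to 9:15 AM is 2 hours 25 minutes.

2 hours 25 minutes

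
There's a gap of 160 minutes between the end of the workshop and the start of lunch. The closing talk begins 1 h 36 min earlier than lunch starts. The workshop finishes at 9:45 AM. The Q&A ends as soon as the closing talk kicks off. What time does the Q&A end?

Lunch starts at 9:45 AM + 160 min = 12:25 PM.
The closing talk starts at 12:25 PM − 96 min = 10:49 AM.
So the Q&A ends at 10:49 AM.

10:49 AM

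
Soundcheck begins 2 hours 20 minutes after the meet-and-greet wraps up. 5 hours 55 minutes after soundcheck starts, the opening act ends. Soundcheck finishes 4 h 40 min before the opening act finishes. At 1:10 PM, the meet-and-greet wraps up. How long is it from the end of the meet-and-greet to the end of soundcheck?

3 h 35 min

Soundcheck starts at 1:10 PM + 140 min = 3:30 PM.
The opening act ends at 3:30 PM + 355 min = 9:25 PM.
Soundcheck ends at 9:25 PM − 280 min = 4:45 PM.
From 1:10 PM to 4:45 PM is 3 h 35 min.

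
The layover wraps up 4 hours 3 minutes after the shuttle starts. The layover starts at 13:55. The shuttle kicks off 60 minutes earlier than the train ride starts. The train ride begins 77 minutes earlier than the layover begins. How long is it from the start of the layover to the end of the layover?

1 h 46 min

The train ride starts at 13:55 − 77 min = 12:38.
The shuttle starts at 12:38 − 60 min = 11:38.
The layover ends at 11:38 + 243 min = 15:41.
From 13:55 to 15:41 is 1 h 46 min.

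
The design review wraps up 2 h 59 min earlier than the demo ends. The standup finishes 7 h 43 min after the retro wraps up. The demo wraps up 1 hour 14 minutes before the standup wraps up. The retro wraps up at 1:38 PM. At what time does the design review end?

The standup ends at 1:38 PM + 463 min = 9:21 PM.
The demo ends at 9:21 PM − 74 min = 8:07 PM.
The design review ends at 8:07 PM − 179 min = 5:08 PM.

5:08 PM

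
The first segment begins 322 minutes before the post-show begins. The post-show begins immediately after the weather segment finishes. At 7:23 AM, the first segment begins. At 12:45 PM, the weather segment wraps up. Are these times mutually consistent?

The post-show starts at 12:45 PM.
The first segment starts at 12:45 PM − 322 min = 7:23 AM.
That matches the stated 7:23 AM, so the schedule is consistent.

Yes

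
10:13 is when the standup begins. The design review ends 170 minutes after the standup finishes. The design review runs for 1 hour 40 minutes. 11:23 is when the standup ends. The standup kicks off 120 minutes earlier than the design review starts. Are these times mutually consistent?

The design review ends at 11:23 + 170 min = 14:13.
The design review starts at 14:13 − 100 min = 12:33.
The standup starts at 12:33 − 120 min = 10:33.
But the standup is also said to start at 10:13 — a 20-minute conflict.

No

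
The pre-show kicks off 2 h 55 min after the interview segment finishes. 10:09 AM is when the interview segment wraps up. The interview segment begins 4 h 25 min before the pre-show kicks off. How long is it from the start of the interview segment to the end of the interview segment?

The pre-show starts at 10:09 AM + 175 min = 1:04 PM.
The interview segment starts at 1:04 PM − 265 min = 8:39 AM.
From 8:39 AM to 10:09 AM is 1 hour 30 minutes.

1 hour 30 minutes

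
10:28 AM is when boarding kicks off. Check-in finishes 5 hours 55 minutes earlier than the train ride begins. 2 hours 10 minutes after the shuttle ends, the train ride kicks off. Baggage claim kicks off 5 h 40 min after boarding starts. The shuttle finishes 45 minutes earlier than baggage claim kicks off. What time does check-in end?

Baggage claim starts at 10:28 AM + 340 min = 4:08 PM.
The shuttle ends at 4:08 PM − 45 min = 3:23 PM.
The train ride starts at 3:23 PM + 130 min = 5:33 PM.
Check-in ends at 5:33 PM − 355 min = 11:38 AM.

11:38 AM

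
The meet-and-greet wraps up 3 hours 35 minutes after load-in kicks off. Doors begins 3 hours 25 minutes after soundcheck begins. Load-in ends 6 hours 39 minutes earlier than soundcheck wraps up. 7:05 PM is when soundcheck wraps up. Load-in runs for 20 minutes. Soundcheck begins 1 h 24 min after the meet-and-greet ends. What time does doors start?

Load-in ends at 7:05 PM − 399 min = 12:26 PM.
Load-in starts at 12:26 PM − 20 min = 12:06 PM.
The meet-and-greet ends at 12:06 PM + 215 min = 3:41 PM.
Soundcheck starts at 3:41 PM + 84 min = 5:05 PM.
Doors starts at 5:05 PM + 205 min = 8:30 PM.

8:30 PM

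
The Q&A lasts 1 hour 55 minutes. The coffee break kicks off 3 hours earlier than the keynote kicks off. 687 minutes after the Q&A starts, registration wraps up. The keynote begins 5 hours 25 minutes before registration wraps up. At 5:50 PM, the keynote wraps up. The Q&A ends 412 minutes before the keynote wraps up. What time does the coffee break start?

12:05 PM

The Q&A ends at 5:50 PM − 412 min = 10:58 AM.
The Q&A starts at 10:58 AM − 115 min = 9:03 AM.
Registration ends at 9:03 AM + 687 min = 8:30 PM.
The keynote starts at 8:30 PM − 325 min = 3:05 PM.
The coffee break starts at 3:05 PM − 180 min = 12:05 PM.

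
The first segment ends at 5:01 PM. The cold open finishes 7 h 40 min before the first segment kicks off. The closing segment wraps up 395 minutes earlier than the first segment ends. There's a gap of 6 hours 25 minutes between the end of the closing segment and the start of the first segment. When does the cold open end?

The closing segment ends at 5:01 PM − 395 min = 10:26 AM.
The first segment starts at 10:26 AM + 385 min = 4:51 PM.
The cold open ends at 4:51 PM − 460 min = 9:11 AM.

9:11 AM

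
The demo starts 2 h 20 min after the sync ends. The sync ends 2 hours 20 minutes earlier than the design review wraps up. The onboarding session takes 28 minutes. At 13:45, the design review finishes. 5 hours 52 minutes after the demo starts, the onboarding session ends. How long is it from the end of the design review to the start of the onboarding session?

The sync ends at 13:45 − 140 min = 11:25.
The demo starts at 11:25 + 140 min = 13:45.
The onboarding session ends at 13:45 + 352 min = 19:37.
The onboarding session starts at 19:37 − 28 min = 19:09.
From 13:45 to 19:09 is 5 hours 24 minutes.

5 hours 24 minutes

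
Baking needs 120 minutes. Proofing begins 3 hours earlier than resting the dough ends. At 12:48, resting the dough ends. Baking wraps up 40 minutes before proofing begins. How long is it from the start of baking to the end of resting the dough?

Proofing starts at 12:48 − 180 min = 09:48.
Baking ends at 09:48 − 40 min = 09:08.
Baking starts at 09:08 − 120 min = 07:08.
From 07:08 to 12:48 is 5 hours 40 minutes.

5 hours 40 minutes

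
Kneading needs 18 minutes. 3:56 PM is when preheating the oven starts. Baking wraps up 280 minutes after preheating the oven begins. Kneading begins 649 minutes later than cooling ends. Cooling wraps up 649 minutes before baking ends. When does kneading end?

Baking ends at 3:56 PM + 280 min = 8:36 PM.
Cooling ends at 8:36 PM − 649 min = 9:47 AM.
Kneading starts at 9:47 AM + 649 min = 8:36 PM.
Kneading ends at 8:36 PM + 18 min = 8:54 PM.

8:54 PM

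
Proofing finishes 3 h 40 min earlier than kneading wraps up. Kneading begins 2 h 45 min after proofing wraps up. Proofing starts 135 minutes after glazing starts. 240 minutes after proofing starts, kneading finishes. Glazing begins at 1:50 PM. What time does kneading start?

Proofing starts at 1:50 PM + 135 min = 4:05 PM.
Kneading ends at 4:05 PM + 240 min = 8:05 PM.
Proofing ends at 8:05 PM − 220 min = 4:25 PM.
Kneading starts at 4:25 PM + 165 min = 7:10 PM.

7:10 PM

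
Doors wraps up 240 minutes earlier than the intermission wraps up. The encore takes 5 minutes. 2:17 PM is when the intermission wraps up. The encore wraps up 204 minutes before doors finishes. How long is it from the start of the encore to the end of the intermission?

449 minutes

Doors ends at 2:17 PM − 240 min = 10:17 AM.
The encore ends at 10:17 AM − 204 min = 6:53 AM.
The encore starts at 6:53 AM − 5 min = 6:48 AM.
From 6:48 AM to 2:17 PM is 449 minutes.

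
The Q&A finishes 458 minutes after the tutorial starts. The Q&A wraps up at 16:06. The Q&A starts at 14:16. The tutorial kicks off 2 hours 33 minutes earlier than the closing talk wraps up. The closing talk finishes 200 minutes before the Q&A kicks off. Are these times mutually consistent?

No

The closing talk ends at 14:16 − 200 min = 10:56.
The tutorial starts at 10:56 − 153 min = 08:23.
The Q&A ends at 08:23 + 458 min = 16:01.
But the Q&A is also said to end at 16:06 — a 5-minute conflict.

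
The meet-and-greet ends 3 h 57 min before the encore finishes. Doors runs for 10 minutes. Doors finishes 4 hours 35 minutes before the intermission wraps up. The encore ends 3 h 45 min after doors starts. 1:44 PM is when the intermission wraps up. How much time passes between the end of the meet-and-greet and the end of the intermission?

4 h 57 min

Doors ends at 1:44 PM − 275 min = 9:09 AM.
Doors starts at 9:09 AM − 10 min = 8:59 AM.
The encore ends at 8:59 AM + 225 min = 12:44 PM.
The meet-and-greet ends at 12:44 PM − 237 min = 8:47 AM.
From 8:47 AM to 1:44 PM is 4 h 57 min.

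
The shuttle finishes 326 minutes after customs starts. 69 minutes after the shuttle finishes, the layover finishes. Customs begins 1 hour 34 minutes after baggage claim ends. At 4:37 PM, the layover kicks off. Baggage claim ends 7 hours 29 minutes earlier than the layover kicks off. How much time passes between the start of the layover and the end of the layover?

Baggage claim ends at 4:37 PM − 449 min = 9:08 AM.
Customs starts at 9:08 AM + 94 min = 10:42 AM.
The shuttle ends at 10:42 AM + 326 min = 4:08 PM.
The layover ends at 4:08 PM + 69 min = 5:17 PM.
From 4:37 PM to 5:17 PM is 40 minutes.

40 minutes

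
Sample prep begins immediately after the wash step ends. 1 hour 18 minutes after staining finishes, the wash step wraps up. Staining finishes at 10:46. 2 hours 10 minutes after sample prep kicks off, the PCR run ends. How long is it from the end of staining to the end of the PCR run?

208 minutes

The wash step ends at 10:46 + 78 min = 12:04.
So sample prep starts at 12:04.
The PCR run ends at 12:04 + 130 min = 14:14.
From 10:46 to 14:14 is 208 minutes.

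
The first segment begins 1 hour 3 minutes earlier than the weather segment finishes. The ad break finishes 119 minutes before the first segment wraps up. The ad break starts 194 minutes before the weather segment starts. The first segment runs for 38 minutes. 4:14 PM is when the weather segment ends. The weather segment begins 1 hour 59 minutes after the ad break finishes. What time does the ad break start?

12:35 PM

The first segment starts at 4:14 PM − 63 min = 3:11 PM.
The first segment ends at 3:11 PM + 38 min = 3:49 PM.
The ad break ends at 3:49 PM − 119 min = 1:50 PM.
The weather segment starts at 1:50 PM + 119 min = 3:49 PM.
The ad break starts at 3:49 PM − 194 min = 12:35 PM.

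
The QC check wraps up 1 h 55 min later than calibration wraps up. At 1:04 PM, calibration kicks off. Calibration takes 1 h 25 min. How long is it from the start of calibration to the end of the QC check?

200 minutes

Calibration ends at 1:04 PM + 85 min = 2:29 PM.
The QC check ends at 2:29 PM + 115 min = 4:24 PM.
From 1:04 PM to 4:24 PM is 200 minutes.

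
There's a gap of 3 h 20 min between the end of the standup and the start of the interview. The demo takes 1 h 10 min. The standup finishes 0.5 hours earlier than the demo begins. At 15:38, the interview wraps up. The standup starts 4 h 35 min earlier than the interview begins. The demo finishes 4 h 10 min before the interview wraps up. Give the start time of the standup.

The demo ends at 15:38 − 250 min = 11:28.
The demo starts at 11:28 − 70 min = 10:18.
The standup ends at 10:18 − 30 min = 09:48.
The interview starts at 09:48 + 200 min = 13:08.
The standup starts at 13:08 − 275 min = 08:33.

08:33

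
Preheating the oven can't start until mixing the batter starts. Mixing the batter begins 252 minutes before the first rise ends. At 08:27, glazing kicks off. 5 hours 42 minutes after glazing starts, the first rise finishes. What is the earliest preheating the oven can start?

09:57

The first rise ends at 08:27 + 342 min = 14:09.
Mixing the batter starts at 14:09 − 252 min = 09:57.
Preheating the oven is bounded by mixing the batter, so the earliest it can start is 09:57.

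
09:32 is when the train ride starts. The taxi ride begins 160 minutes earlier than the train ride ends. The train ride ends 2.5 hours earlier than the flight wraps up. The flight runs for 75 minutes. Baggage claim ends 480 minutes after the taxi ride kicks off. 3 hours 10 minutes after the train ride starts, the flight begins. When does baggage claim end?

The flight starts at 09:32 + 190 min = 12:42.
The flight ends at 12:42 + 75 min = 13:57.
The train ride ends at 13:57 − 150 min = 11:27.
The taxi ride starts at 11:27 − 160 min = 08:47.
Baggage claim ends at 08:47 + 480 min = 16:47.

16:47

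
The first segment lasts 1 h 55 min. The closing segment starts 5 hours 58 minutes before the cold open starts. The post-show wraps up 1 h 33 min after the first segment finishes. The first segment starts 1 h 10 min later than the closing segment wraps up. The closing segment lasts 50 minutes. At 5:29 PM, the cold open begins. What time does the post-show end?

4:59 PM

The closing segment starts at 5:29 PM − 358 min = 11:31 AM.
The closing segment ends at 11:31 AM + 50 min = 12:21 PM.
The first segment starts at 12:21 PM + 70 min = 1:31 PM.
The first segment ends at 1:31 PM + 115 min = 3:26 PM.
The post-show ends at 3:26 PM + 93 min = 4:59 PM.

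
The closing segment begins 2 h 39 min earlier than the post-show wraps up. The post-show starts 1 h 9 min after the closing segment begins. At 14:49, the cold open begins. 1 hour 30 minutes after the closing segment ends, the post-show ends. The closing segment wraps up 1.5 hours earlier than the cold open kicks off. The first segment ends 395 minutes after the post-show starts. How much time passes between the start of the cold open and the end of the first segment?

5 h 5 min

The closing segment ends at 14:49 − 90 min = 13:19.
The post-show ends at 13:19 + 90 min = 14:49.
The closing segment starts at 14:49 − 159 min = 12:10.
The post-show starts at 12:10 + 69 min = 13:19.
The first segment ends at 13:19 + 395 min = 19:54.
From 14:49 to 19:54 is 5 h 5 min.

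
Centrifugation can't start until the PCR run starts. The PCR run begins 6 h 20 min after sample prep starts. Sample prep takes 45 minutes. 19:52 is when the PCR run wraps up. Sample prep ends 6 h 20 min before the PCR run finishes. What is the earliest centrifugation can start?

19:07

Sample prep ends at 19:52 − 380 min = 13:32.
Sample prep starts at 13:32 − 45 min = 12:47.
The PCR run starts at 12:47 + 380 min = 19:07.
Centrifugation is bounded by the PCR run, so the earliest it can start is 19:07.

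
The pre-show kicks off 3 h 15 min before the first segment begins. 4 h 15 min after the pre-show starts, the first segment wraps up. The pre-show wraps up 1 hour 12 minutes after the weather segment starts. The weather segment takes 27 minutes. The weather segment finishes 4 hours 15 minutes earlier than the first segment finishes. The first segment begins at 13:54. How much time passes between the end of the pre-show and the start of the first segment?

The pre-show starts at 13:54 − 195 min = 10:39.
The first segment ends at 10:39 + 255 min = 14:54.
The weather segment ends at 14:54 − 255 min = 10:39.
The weather segment starts at 10:39 − 27 min = 10:12.
The pre-show ends at 10:12 + 72 min = 11:24.
From 11:24 to 13:54 is 150 minutes.

150 minutes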